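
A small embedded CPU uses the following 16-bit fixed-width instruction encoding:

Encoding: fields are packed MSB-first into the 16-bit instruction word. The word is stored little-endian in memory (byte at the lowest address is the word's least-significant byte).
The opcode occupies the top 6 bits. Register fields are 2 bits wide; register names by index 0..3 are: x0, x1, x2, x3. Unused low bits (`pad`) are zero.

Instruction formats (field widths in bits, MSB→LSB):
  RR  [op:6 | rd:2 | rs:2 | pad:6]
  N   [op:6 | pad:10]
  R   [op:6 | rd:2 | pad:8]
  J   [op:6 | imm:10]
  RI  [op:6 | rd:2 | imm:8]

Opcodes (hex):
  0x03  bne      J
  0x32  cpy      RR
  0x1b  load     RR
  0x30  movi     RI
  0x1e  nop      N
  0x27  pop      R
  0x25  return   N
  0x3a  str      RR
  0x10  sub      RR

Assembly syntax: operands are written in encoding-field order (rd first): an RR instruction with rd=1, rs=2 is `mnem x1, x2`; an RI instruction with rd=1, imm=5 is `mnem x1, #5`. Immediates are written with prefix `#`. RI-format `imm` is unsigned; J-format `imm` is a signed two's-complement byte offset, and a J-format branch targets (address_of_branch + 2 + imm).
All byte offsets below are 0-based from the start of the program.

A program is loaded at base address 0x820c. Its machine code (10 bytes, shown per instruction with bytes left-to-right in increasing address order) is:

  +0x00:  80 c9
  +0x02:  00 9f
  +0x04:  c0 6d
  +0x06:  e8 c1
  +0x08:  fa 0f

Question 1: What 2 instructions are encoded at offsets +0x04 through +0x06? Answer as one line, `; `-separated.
load x1, x3; movi x1, #232

off 0x04: read c0 6d as little → 0x6dc0
  top 6b → 0x1b → load [RR]
  rd@[9:8]=0x1 ⇒ x1
  rs@[7:6]=0x3 ⇒ x3
off 0x06: read e8 c1 as little → 0xc1e8
  top 6b → 0x30 → movi [RI]
  rd@[9:8]=0x1 ⇒ x1
  imm@[7:0]=0xe8 ⇒ #232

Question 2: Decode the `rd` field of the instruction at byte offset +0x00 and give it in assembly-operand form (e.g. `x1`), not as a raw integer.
x1

off 0x00: read 80 c9 as little → 0xc980
  opcode bits[15:10]=0x32: cpy/RR
  rd@[9:8]=0x1 ⇒ x1
  rs@[7:6]=0x2 ⇒ x2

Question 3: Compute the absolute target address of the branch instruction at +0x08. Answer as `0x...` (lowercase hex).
0x8210

+0x08: fa 0f ⇒ word 0x0ffa (little)
  top 6b → 0x3 → bne [J]
  imm: (w>>0)&0x3ff=0x3fa (s10→-6) → #-6
  target = base 0x820c + off 0x08 + 2 + imm -6 = 0x8210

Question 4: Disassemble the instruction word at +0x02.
pop x3

off 0x02: read 00 9f as little → 0x9f00
  opcode bits[15:10]=0x27: pop/R
  [9:8] rd=3 = x3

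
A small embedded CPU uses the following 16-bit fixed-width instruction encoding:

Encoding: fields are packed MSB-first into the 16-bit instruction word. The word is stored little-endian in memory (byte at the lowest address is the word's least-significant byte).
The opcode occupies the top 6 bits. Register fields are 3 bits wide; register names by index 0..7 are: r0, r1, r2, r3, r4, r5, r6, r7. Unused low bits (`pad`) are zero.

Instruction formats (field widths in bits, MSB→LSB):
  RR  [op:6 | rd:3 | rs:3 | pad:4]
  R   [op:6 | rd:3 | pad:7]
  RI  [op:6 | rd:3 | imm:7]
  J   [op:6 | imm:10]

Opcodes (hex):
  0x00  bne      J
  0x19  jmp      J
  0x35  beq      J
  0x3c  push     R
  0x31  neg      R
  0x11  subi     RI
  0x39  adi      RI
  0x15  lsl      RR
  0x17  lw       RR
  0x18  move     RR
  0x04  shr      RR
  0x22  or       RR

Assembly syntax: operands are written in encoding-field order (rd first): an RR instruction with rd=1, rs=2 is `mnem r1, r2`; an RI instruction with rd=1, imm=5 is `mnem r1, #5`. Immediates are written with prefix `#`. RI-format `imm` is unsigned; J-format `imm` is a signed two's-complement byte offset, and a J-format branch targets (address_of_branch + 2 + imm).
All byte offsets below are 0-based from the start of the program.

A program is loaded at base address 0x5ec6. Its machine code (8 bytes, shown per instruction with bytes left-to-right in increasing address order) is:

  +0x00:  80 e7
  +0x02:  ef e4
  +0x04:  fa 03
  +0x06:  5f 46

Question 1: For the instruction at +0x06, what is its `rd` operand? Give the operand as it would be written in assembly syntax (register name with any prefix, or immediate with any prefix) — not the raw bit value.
r4

@+06  little-endian(5f 46) = 0x465f
  top 6b → 0x11 → subi [RI]
  rd: (w>>7)&0x7=0x4 → r4
  imm: (w>>0)&0x7f=0x5f → #95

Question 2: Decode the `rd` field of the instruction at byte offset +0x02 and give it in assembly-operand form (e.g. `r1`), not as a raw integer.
r1

off 0x02: read ef e4 as little → 0xe4ef
  opcode bits[15:10]=0x39: adi/RI
  [9:7] rd=1 = r1
  [6:0] imm=111 = #111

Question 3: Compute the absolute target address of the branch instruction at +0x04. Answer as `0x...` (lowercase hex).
0x5ec6

+0x04: fa 03 ⇒ word 0x03fa (little)
  top 6b → 0x0 → bne [J]
  imm@[9:0]=0x3fa (s10→-6) ⇒ #-6
  target = base 0x5ec6 + off 0x04 + 2 + imm -6 = 0x5ec6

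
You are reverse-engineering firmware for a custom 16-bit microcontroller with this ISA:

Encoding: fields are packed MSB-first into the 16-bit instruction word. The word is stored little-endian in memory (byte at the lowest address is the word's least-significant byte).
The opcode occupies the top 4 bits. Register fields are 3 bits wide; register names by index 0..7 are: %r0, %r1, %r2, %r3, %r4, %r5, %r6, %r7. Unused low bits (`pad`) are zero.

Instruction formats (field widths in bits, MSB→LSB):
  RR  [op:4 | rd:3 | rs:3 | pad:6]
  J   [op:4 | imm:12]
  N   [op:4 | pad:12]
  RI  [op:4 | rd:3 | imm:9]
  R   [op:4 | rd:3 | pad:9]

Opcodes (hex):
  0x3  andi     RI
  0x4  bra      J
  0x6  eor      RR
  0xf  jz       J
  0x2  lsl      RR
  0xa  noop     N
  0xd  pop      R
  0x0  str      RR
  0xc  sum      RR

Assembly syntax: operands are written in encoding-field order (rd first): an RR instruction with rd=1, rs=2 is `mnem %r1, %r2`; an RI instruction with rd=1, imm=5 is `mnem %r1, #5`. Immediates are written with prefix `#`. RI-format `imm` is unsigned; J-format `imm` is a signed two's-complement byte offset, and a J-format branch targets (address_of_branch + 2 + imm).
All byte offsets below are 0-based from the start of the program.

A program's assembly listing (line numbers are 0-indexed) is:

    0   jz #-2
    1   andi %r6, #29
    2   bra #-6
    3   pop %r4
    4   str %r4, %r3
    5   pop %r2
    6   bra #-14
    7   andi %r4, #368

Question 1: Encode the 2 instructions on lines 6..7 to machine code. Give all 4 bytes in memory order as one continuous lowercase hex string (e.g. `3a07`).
f24f7039

6. bra fields op=0x4:4|imm=-14:12 → word 4ff2h → f2 4f
7. andi fields op=0x3:4|rd=4:3|imm=368:9 → word 3970h → 70 39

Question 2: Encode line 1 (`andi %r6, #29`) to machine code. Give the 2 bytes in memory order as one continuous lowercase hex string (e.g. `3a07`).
1d3c

L1: andi op=0x3:4|rd=6:3|imm=29:9 ⇒ 0x3c1d ⇒ little 1d 3c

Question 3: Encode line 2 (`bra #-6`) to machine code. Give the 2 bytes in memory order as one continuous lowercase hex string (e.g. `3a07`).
2. bra fields op=0x4:4|imm=-6:12 → word 4ffah → fa 4f

fa4f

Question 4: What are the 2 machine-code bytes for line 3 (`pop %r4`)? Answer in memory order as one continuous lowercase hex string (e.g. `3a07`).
L3: pop op=0xd:4|rd=4:3|pad=0:9 ⇒ 0xd800 ⇒ little 00 d8

00d8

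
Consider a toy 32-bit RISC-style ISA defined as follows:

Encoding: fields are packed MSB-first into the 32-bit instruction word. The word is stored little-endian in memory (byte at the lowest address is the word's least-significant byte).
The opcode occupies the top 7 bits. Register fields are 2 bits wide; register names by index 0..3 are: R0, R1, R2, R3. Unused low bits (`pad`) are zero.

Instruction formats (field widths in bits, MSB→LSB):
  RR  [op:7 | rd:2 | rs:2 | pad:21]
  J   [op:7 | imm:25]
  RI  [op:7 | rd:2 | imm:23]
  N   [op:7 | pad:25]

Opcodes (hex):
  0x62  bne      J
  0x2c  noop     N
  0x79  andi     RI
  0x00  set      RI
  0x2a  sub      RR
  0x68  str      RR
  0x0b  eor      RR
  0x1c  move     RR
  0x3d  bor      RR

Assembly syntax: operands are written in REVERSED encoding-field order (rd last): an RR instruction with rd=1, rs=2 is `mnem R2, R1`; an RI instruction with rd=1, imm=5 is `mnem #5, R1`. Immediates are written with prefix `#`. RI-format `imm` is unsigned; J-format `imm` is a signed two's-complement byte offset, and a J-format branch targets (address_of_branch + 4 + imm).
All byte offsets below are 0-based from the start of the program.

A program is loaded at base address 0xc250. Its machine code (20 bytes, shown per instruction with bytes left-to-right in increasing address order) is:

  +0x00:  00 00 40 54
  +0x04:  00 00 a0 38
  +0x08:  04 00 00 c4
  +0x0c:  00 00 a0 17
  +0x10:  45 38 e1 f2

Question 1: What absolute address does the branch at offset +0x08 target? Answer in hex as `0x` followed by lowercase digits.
[08] 04 00 00 c4 → 0xc4000004
  top 7b → 0x62 → bne [J]
  imm: (w>>0)&0x1ffffff=0x4 → #4
  target = base 0xc250 + off 0x08 + 4 + imm 4 = 0xc260

0xc260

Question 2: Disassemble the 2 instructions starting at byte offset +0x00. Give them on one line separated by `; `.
[00] 00 00 40 54 → 0x54400000
  op=0x54400000>>25=0x2a ⇒ sub (RR)
  rd: (w>>23)&0x3=0x0 → R0
  rs: (w>>21)&0x3=0x2 → R2
[04] 00 00 a0 38 → 0x38a00000
  op=0x38a00000>>25=0x1c ⇒ move (RR)
  rd: (w>>23)&0x3=0x1 → R1
  rs: (w>>21)&0x3=0x1 → R1

sub R2, R0; move R1, R1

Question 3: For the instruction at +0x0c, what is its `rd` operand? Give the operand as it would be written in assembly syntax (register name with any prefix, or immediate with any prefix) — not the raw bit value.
R3

+0x0c: 00 00 a0 17 ⇒ word 0x17a00000 (little)
  opcode bits[31:25]=0xb: eor/RR
  rd: (w>>23)&0x3=0x3 → R3
  rs: (w>>21)&0x3=0x1 → R1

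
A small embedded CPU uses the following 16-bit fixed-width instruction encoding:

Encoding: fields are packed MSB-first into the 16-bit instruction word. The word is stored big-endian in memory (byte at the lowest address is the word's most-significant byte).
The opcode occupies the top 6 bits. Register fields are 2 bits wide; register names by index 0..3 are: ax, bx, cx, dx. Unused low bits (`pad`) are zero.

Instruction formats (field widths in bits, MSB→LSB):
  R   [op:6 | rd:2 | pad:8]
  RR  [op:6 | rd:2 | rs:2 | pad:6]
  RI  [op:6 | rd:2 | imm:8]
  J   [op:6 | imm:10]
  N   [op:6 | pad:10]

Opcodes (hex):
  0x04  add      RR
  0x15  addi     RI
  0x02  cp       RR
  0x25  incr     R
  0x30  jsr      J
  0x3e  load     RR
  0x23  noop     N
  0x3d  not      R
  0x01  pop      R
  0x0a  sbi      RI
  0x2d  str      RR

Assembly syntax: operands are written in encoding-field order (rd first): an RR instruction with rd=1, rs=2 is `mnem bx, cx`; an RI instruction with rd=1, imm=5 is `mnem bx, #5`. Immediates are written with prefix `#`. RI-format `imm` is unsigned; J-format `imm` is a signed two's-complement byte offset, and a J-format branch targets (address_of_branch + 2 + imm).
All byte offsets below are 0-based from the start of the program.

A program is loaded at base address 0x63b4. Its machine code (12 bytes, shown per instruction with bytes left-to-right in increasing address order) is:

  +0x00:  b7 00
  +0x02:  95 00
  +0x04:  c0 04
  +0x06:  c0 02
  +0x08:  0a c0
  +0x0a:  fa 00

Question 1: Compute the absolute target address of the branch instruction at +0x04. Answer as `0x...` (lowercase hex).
0x63be

+0x04: c0 04 ⇒ word 0xc004 (big)
  op=0xc004>>10=0x30 ⇒ jsr (J)
  imm@[9:0]=0x4 ⇒ #4
  target = base 0x63b4 + off 0x04 + 2 + imm 4 = 0x63be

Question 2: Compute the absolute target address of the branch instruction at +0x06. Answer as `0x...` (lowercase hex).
@+06  big-endian(c0 02) = 0xc002
  top 6b → 0x30 → jsr [J]
  imm@[9:0]=0x2 ⇒ #2
  target = base 0x63b4 + off 0x06 + 2 + imm 2 = 0x63be

0x63be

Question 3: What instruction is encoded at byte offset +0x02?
[02] 95 00 → 0x9500
  top 6b → 0x25 → incr [R]
  rd: (w>>8)&0x3=0x1 → bx

incr bx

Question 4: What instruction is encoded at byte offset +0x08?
cp cx, dx

+0x08: 0a c0 ⇒ word 0x0ac0 (big)
  op=0x0ac0>>10=0x2 ⇒ cp (RR)
  rd@[9:8]=0x2 ⇒ cx
  rs@[7:6]=0x3 ⇒ dx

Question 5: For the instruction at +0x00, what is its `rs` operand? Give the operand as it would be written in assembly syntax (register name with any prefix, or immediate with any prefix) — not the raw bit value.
[00] b7 00 → 0xb700
  op=0xb700>>10=0x2d ⇒ str (RR)
  rd@[9:8]=0x3 ⇒ dx
  rs@[7:6]=0x0 ⇒ ax

ax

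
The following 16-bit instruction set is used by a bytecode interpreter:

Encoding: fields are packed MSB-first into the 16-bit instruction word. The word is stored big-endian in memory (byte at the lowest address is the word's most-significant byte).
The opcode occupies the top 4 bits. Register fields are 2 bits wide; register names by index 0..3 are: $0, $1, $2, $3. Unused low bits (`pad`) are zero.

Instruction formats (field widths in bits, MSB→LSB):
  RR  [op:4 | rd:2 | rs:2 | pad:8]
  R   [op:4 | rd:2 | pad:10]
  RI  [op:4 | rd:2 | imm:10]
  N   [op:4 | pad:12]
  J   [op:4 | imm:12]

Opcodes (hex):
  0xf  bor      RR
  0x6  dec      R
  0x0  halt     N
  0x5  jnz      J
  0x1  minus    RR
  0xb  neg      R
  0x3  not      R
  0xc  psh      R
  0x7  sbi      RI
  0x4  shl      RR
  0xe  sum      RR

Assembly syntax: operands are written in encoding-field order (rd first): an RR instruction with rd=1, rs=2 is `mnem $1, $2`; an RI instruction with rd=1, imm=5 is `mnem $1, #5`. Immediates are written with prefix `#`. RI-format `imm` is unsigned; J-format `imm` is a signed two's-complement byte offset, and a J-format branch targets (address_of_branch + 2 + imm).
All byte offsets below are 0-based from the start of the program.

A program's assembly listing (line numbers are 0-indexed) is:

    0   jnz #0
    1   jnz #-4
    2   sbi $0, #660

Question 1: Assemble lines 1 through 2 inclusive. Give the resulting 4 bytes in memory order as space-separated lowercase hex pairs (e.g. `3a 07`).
L1: jnz op=0x5:4|imm=-4:12 ⇒ 0x5ffc ⇒ big 5f fc
L2: sbi op=0x7:4|rd=0:2|imm=660:10 ⇒ 0x7294 ⇒ big 72 94

5f fc 72 94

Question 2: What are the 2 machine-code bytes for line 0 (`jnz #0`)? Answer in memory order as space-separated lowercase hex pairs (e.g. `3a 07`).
L0: jnz op=0x5:4|imm=0:12 ⇒ 0x5000 ⇒ big 50 00

50 00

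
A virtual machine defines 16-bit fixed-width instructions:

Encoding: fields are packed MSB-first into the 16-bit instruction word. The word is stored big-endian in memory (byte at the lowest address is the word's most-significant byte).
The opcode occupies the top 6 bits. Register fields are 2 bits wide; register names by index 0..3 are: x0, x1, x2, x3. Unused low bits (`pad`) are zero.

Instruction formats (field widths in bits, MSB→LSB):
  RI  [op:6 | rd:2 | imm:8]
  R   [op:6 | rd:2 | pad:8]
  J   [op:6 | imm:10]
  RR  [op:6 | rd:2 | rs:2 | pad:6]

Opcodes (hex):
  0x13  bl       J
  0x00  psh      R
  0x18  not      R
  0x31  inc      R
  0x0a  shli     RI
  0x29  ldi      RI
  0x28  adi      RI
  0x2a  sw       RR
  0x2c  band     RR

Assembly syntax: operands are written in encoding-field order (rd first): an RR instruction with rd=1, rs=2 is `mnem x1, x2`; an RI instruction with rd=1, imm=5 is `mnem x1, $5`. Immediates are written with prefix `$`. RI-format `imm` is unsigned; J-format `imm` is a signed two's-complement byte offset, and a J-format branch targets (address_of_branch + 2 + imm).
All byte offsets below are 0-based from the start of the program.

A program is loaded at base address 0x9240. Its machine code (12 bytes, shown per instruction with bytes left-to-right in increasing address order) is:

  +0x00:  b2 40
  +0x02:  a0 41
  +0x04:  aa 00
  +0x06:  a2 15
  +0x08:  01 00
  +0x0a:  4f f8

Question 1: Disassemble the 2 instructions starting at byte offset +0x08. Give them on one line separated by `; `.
psh x1; bl $-8

[08] 01 00 → 0x0100
  op=0x0100>>10=0x0 ⇒ psh (R)
  rd@[9:8]=0x1 ⇒ x1
[0a] 4f f8 → 0x4ff8
  op=0x4ff8>>10=0x13 ⇒ bl (J)
  imm@[9:0]=0x3f8 (s10→-8) ⇒ $-8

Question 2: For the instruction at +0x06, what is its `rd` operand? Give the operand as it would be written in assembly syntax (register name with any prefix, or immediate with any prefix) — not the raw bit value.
off 0x06: read a2 15 as big → 0xa215
  op=0xa215>>10=0x28 ⇒ adi (RI)
  rd@[9:8]=0x2 ⇒ x2
  imm@[7:0]=0x15 ⇒ $21

x2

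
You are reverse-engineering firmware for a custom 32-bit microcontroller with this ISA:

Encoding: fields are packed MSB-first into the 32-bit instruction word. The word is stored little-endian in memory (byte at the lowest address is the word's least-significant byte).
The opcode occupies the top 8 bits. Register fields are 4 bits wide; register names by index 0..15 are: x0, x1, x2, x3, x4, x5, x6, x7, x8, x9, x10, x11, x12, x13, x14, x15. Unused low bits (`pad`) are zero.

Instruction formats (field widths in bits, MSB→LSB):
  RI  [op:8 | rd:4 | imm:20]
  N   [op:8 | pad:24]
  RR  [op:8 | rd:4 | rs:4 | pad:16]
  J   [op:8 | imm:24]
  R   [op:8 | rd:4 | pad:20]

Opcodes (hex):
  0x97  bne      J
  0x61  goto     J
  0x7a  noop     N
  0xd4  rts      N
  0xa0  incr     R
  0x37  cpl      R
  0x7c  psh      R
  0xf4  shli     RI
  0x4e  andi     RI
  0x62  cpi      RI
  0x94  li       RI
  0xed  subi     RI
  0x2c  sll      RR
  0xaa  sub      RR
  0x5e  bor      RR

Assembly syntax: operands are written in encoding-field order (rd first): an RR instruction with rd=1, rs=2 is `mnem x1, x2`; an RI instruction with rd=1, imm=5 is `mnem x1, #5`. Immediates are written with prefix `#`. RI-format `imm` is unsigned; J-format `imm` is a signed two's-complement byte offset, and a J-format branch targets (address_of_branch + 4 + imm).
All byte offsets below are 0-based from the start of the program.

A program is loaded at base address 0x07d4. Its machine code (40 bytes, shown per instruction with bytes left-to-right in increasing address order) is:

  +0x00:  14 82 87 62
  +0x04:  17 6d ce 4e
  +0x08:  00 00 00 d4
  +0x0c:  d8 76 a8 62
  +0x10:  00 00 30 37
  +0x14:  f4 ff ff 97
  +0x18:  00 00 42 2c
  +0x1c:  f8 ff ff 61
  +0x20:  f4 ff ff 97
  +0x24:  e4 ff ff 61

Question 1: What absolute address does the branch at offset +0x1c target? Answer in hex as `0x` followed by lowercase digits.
0x07ec

[1c] f8 ff ff 61 → 0x61fffff8
  op=0x61fffff8>>24=0x61 ⇒ goto (J)
  [23:0] imm=16777208 (s24→-8) = #-8
  target = base 0x07d4 + off 0x1c + 4 + imm -8 = 0x07ec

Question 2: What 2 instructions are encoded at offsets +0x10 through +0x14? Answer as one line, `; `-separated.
cpl x3; bne #-12

off 0x10: read 00 00 30 37 as little → 0x37300000
  op=0x37300000>>24=0x37 ⇒ cpl (R)
  rd: (w>>20)&0xf=0x3 → x3
off 0x14: read f4 ff ff 97 as little → 0x97fffff4
  op=0x97fffff4>>24=0x97 ⇒ bne (J)
  imm: (w>>0)&0xffffff=0xfffff4 (s24→-12) → #-12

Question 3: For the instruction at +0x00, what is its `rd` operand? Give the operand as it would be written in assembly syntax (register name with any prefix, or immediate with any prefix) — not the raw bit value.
x8

+0x00: 14 82 87 62 ⇒ word 0x62878214 (little)
  opcode bits[31:24]=0x62: cpi/RI
  [23:20] rd=8 = x8
  [19:0] imm=492052 = #492052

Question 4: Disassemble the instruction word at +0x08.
[08] 00 00 00 d4 → 0xd4000000
  opcode bits[31:24]=0xd4: rts/N

rts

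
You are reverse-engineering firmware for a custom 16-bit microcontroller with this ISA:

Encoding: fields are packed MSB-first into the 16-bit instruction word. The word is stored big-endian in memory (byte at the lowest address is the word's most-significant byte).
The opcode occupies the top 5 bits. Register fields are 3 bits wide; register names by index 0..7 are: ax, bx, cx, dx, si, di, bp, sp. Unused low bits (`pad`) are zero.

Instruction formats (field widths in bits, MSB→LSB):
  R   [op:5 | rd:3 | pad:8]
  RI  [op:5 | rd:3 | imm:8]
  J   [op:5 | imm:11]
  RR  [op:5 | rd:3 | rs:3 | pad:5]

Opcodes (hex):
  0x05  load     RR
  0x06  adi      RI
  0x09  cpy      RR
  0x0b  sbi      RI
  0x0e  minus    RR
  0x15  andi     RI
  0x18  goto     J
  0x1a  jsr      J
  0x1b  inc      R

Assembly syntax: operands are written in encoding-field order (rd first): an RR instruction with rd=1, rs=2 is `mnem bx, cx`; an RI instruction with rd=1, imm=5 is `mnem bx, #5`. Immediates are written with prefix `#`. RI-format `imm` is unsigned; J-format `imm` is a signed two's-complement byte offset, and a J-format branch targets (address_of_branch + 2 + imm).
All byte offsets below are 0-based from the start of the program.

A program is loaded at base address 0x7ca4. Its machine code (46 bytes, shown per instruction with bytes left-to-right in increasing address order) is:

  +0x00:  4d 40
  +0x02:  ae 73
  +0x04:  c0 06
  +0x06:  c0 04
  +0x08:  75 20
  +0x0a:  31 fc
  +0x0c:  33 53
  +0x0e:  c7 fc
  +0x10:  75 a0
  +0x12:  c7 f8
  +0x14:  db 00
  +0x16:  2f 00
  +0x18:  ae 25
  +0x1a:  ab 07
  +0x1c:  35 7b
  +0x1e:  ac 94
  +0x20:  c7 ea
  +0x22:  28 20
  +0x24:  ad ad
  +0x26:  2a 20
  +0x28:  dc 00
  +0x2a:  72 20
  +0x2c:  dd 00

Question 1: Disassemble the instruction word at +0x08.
minus di, bx

@+08  big-endian(75 20) = 0x7520
  top 5b → 0xe → minus [RR]
  rd: (w>>8)&0x7=0x5 → di
  rs: (w>>5)&0x7=0x1 → bx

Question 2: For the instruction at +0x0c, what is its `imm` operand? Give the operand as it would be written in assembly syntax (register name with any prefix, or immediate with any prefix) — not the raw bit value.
#83

@+0c  big-endian(33 53) = 0x3353
  opcode bits[15:11]=0x6: adi/RI
  rd: (w>>8)&0x7=0x3 → dx
  imm: (w>>0)&0xff=0x53 → #83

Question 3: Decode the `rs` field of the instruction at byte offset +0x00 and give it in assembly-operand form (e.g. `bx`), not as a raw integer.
off 0x00: read 4d 40 as big → 0x4d40
  opcode bits[15:11]=0x9: cpy/RR
  rd: (w>>8)&0x7=0x5 → di
  rs: (w>>5)&0x7=0x2 → cx

cx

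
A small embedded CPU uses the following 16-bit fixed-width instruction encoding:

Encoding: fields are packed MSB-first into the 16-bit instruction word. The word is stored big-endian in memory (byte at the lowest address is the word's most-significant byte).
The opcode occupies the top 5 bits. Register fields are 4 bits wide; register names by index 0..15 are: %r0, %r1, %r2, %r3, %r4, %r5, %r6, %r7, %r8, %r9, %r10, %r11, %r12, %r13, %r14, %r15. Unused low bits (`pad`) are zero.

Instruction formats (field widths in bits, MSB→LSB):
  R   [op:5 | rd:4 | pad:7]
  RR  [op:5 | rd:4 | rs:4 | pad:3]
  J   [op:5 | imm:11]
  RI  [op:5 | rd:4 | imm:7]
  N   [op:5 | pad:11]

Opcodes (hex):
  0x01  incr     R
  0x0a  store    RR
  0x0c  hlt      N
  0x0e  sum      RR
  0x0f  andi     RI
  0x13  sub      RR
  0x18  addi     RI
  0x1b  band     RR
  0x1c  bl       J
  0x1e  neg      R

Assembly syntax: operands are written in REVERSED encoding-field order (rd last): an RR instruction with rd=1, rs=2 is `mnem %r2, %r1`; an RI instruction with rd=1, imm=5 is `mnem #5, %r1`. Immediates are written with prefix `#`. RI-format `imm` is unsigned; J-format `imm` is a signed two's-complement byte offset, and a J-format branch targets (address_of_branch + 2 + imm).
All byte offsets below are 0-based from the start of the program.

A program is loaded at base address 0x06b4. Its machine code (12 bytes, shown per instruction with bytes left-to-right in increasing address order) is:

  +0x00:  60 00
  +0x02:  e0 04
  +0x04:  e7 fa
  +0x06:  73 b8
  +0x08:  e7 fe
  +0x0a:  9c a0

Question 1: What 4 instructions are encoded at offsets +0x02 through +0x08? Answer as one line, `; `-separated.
[02] e0 04 → 0xe004
  opcode bits[15:11]=0x1c: bl/J
  imm: (w>>0)&0x7ff=0x4 → #4
[04] e7 fa → 0xe7fa
  opcode bits[15:11]=0x1c: bl/J
  imm: (w>>0)&0x7ff=0x7fa (s11→-6) → #-6
[06] 73 b8 → 0x73b8
  opcode bits[15:11]=0xe: sum/RR
  rd: (w>>7)&0xf=0x7 → %r7
  rs: (w>>3)&0xf=0x7 → %r7
[08] e7 fe → 0xe7fe
  opcode bits[15:11]=0x1c: bl/J
  imm: (w>>0)&0x7ff=0x7fe (s11→-2) → #-2

bl #4; bl #-6; sum %r7, %r7; bl #-2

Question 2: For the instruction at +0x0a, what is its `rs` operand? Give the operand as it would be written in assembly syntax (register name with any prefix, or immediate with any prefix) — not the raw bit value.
off 0x0a: read 9c a0 as big → 0x9ca0
  opcode bits[15:11]=0x13: sub/RR
  rd@[10:7]=0x9 ⇒ %r9
  rs@[6:3]=0x4 ⇒ %r4

%r4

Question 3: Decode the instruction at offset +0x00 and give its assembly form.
off 0x00: read 60 00 as big → 0x6000
  top 5b → 0xc → hlt [N]

hlt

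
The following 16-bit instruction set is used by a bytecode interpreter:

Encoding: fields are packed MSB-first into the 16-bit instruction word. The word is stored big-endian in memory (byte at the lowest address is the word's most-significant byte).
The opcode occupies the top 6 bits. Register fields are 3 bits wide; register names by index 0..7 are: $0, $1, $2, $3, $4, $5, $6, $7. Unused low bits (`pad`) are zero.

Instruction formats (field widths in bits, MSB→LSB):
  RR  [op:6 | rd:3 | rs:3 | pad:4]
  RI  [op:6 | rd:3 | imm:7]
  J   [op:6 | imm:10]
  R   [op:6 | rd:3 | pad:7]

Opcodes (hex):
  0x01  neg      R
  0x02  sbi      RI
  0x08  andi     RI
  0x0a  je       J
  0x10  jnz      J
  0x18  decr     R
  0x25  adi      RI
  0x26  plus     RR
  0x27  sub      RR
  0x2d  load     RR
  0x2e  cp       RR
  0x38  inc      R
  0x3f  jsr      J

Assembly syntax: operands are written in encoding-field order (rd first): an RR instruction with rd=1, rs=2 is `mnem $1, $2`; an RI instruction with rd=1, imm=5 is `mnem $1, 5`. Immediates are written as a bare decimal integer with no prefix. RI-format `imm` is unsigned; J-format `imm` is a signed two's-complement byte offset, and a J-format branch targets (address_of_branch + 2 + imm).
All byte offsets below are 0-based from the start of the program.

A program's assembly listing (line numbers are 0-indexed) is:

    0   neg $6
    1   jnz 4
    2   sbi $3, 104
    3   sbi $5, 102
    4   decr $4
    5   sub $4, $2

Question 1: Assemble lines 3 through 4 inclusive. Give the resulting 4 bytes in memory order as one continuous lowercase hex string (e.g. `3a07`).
3. sbi fields op=0x2:6|rd=5:3|imm=102:7 → word 0ae6h → 0a e6
4. decr fields op=0x18:6|rd=4:3|pad=0:7 → word 6200h → 62 00

0ae66200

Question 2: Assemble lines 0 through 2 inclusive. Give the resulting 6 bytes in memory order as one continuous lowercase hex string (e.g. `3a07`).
L0: neg op=0x1:6|rd=6:3|pad=0:7 ⇒ 0x0700 ⇒ big 07 00
L1: jnz op=0x10:6|imm=4:10 ⇒ 0x4004 ⇒ big 40 04
L2: sbi op=0x2:6|rd=3:3|imm=104:7 ⇒ 0x09e8 ⇒ big 09 e8

0700400409e8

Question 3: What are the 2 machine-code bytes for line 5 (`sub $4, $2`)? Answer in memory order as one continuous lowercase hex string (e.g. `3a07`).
9e20

5. sub fields op=0x27:6|rd=4:3|rs=2:3|pad=0:4 → word 9e20h → 9e 20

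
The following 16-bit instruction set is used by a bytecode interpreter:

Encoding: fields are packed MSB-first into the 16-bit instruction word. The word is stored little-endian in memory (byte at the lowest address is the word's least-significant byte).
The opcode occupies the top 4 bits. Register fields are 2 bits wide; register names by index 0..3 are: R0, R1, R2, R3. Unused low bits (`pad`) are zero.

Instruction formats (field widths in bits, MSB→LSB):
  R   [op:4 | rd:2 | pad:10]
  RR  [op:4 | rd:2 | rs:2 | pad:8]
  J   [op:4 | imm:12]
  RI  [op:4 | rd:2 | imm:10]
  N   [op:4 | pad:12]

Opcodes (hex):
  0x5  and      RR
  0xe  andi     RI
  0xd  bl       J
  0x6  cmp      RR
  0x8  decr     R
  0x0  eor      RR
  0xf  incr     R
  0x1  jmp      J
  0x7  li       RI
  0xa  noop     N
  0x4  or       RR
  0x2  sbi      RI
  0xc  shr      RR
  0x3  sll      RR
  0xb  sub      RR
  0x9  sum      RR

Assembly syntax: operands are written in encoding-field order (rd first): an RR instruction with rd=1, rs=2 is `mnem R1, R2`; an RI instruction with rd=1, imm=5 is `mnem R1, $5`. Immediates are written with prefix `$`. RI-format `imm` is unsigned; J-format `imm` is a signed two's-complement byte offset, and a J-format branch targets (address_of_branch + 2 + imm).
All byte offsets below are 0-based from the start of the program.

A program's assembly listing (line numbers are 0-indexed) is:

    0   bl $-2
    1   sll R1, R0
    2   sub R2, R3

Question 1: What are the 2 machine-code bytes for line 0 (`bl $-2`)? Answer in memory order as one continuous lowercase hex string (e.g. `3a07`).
0. bl fields op=0xd:4|imm=-2:12 → word dffeh → fe df

fedf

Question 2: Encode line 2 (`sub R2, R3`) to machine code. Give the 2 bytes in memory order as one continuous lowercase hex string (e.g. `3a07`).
00bb

2. sub fields op=0xb:4|rd=2:2|rs=3:2|pad=0:8 → word bb00h → 00 bb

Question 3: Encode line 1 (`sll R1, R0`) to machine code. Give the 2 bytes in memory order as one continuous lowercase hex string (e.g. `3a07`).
line 1 (sll): pack op=0x3:4|rd=1:2|rs=0:2|pad=0:8 = 0x3400; little→ 00 34

0034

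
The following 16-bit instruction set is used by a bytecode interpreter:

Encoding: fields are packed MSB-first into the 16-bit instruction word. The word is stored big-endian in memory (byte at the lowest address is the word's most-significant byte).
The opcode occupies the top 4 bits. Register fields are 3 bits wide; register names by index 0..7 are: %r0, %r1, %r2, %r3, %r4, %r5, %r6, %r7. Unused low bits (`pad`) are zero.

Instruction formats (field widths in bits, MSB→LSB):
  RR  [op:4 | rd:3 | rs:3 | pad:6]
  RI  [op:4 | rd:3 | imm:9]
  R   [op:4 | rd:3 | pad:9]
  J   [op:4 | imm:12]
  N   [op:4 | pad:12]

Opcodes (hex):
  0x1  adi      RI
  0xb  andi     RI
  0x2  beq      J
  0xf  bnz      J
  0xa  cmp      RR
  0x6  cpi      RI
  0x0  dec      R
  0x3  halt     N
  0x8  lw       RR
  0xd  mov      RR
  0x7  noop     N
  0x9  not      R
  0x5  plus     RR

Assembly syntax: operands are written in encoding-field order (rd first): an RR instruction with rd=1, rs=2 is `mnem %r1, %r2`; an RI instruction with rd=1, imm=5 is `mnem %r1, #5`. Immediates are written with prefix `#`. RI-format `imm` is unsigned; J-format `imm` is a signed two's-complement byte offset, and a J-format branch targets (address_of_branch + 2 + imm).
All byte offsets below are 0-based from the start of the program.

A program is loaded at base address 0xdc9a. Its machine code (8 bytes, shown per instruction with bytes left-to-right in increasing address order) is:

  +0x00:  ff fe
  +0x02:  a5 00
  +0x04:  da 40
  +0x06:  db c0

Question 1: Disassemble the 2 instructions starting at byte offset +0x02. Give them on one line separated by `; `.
off 0x02: read a5 00 as big → 0xa500
  top 4b → 0xa → cmp [RR]
  [11:9] rd=2 = %r2
  [8:6] rs=4 = %r4
off 0x04: read da 40 as big → 0xda40
  top 4b → 0xd → mov [RR]
  [11:9] rd=5 = %r5
  [8:6] rs=1 = %r1

cmp %r2, %r4; mov %r5, %r1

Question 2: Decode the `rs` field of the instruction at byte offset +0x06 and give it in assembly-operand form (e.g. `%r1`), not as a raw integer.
%r7

+0x06: db c0 ⇒ word 0xdbc0 (big)
  opcode bits[15:12]=0xd: mov/RR
  [11:9] rd=5 = %r5
  [8:6] rs=7 = %r7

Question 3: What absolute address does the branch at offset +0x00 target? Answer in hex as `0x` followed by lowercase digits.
0xdc9a

[00] ff fe → 0xfffe
  op=0xfffe>>12=0xf ⇒ bnz (J)
  imm: (w>>0)&0xfff=0xffe (s12→-2) → #-2
  target = base 0xdc9a + off 0x00 + 2 + imm -2 = 0xdc9a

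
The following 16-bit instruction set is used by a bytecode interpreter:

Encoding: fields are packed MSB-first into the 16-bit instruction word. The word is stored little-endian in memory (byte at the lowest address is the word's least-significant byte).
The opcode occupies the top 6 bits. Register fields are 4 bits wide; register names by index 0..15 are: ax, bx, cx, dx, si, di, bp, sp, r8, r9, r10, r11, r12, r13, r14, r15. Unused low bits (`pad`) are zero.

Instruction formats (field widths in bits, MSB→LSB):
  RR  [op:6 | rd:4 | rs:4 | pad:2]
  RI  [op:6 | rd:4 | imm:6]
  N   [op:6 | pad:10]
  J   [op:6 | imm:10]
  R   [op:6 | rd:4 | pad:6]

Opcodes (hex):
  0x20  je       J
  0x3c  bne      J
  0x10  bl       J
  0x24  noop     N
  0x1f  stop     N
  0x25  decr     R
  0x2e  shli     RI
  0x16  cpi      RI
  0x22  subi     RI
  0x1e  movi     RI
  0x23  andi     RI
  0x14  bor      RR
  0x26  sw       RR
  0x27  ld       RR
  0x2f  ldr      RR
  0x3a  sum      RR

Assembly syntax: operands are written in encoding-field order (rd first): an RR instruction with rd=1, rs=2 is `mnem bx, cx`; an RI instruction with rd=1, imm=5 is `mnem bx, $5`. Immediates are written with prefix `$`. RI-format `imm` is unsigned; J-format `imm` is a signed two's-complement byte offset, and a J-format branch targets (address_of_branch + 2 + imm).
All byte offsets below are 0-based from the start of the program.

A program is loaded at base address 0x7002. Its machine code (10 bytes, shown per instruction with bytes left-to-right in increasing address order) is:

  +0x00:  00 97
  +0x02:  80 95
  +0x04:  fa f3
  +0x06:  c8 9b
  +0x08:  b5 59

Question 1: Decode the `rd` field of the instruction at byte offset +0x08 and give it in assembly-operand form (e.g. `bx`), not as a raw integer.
bp

@+08  little-endian(b5 59) = 0x59b5
  opcode bits[15:10]=0x16: cpi/RI
  [9:6] rd=6 = bp
  [5:0] imm=53 = $53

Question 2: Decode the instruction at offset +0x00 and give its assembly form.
decr r12

[00] 00 97 → 0x9700
  op=0x9700>>10=0x25 ⇒ decr (R)
  rd: (w>>6)&0xf=0xc → r12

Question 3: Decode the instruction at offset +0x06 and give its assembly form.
[06] c8 9b → 0x9bc8
  top 6b → 0x26 → sw [RR]
  rd: (w>>6)&0xf=0xf → r15
  rs: (w>>2)&0xf=0x2 → cx

sw r15, cx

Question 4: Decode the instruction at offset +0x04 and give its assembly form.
@+04  little-endian(fa f3) = 0xf3fa
  top 6b → 0x3c → bne [J]
  imm@[9:0]=0x3fa (s10→-6) ⇒ $-6

bne $-6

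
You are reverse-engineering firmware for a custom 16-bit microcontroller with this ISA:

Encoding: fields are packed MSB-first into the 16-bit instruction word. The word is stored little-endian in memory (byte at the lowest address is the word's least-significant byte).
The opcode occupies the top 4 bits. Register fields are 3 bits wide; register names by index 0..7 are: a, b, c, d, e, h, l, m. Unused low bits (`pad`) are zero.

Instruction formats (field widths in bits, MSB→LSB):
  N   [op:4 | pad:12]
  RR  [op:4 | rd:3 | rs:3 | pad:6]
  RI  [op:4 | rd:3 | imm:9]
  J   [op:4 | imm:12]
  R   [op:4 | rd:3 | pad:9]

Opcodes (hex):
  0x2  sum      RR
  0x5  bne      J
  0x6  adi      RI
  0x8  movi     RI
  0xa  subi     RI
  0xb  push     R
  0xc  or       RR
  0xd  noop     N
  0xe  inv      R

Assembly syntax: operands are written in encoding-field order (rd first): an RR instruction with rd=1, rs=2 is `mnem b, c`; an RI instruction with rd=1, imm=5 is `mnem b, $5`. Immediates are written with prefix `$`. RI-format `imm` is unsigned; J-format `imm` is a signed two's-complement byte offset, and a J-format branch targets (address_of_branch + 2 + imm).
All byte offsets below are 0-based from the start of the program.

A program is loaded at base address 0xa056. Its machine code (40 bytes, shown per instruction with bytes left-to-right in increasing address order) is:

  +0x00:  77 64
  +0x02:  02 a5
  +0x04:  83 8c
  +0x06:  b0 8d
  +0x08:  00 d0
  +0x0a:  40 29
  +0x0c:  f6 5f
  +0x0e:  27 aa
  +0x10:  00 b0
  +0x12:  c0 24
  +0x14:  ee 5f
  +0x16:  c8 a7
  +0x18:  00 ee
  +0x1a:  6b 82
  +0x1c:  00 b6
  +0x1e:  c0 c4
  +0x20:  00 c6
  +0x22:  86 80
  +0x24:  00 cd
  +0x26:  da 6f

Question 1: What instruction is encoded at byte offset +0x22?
+0x22: 86 80 ⇒ word 0x8086 (little)
  opcode bits[15:12]=0x8: movi/RI
  rd@[11:9]=0x0 ⇒ a
  imm@[8:0]=0x86 ⇒ $134

movi a, $134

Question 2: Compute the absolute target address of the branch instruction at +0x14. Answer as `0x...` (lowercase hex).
@+14  little-endian(ee 5f) = 0x5fee
  top 4b → 0x5 → bne [J]
  imm: (w>>0)&0xfff=0xfee (s12→-18) → $-18
  target = base 0xa056 + off 0x14 + 2 + imm -18 = 0xa05a

0xa05a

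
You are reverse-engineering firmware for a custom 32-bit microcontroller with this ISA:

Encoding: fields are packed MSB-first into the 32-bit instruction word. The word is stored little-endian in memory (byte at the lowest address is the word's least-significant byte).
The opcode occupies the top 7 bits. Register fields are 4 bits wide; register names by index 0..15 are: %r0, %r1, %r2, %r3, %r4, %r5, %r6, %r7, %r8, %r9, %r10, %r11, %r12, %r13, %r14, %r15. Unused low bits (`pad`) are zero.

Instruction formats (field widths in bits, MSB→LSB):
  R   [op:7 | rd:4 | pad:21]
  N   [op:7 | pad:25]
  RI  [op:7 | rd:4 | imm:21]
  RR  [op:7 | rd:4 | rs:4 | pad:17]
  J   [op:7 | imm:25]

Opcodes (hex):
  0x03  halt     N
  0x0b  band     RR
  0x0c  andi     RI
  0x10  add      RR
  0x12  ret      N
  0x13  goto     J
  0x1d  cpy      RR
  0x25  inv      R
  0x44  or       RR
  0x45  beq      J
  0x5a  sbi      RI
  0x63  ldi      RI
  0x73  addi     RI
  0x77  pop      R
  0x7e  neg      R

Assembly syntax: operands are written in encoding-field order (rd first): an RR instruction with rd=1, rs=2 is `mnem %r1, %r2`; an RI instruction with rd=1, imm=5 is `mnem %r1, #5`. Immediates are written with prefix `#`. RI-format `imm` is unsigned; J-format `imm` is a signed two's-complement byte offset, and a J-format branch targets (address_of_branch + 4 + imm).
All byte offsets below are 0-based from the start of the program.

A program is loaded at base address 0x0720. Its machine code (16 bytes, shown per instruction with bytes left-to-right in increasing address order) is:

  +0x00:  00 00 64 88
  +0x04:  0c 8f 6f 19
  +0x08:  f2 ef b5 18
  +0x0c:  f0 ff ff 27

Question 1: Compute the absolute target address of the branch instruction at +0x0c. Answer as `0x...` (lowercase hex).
+0x0c: f0 ff ff 27 ⇒ word 0x27fffff0 (little)
  top 7b → 0x13 → goto [J]
  [24:0] imm=33554416 (s25→-16) = #-16
  target = base 0x0720 + off 0x0c + 4 + imm -16 = 0x0720

0x0720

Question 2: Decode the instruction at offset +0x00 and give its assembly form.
[00] 00 00 64 88 → 0x88640000
  op=0x88640000>>25=0x44 ⇒ or (RR)
  rd@[24:21]=0x3 ⇒ %r3
  rs@[20:17]=0x2 ⇒ %r2

or %r3, %r2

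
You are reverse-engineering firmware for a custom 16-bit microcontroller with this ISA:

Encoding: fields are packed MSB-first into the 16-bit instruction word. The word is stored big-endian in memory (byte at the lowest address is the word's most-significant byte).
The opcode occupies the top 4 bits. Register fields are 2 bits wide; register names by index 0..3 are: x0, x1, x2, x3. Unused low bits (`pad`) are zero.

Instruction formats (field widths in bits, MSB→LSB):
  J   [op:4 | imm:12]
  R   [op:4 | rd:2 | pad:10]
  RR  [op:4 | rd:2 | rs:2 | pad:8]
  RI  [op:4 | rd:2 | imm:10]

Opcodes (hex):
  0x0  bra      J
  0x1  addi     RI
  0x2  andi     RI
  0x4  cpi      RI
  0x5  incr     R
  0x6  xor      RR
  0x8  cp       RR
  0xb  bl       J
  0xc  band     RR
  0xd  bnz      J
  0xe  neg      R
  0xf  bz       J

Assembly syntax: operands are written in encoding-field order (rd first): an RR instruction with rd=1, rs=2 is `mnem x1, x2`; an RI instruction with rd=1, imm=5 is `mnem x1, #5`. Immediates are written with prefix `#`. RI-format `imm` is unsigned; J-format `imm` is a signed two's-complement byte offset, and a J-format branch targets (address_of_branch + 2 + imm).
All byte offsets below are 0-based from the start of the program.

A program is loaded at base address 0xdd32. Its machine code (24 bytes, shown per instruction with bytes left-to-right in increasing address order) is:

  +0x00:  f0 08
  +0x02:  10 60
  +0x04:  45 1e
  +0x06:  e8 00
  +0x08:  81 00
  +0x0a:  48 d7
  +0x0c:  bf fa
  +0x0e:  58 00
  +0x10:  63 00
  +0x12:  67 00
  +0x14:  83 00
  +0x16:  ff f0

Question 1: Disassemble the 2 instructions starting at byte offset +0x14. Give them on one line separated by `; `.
cp x0, x3; bz #-16

[14] 83 00 → 0x8300
  opcode bits[15:12]=0x8: cp/RR
  rd: (w>>10)&0x3=0x0 → x0
  rs: (w>>8)&0x3=0x3 → x3
[16] ff f0 → 0xfff0
  opcode bits[15:12]=0xf: bz/J
  imm: (w>>0)&0xfff=0xff0 (s12→-16) → #-16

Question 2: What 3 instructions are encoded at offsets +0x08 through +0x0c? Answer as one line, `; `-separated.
cp x0, x1; cpi x2, #215; bl #-6

+0x08: 81 00 ⇒ word 0x8100 (big)
  opcode bits[15:12]=0x8: cp/RR
  [11:10] rd=0 = x0
  [9:8] rs=1 = x1
+0x0a: 48 d7 ⇒ word 0x48d7 (big)
  opcode bits[15:12]=0x4: cpi/RI
  [11:10] rd=2 = x2
  [9:0] imm=215 = #215
+0x0c: bf fa ⇒ word 0xbffa (big)
  opcode bits[15:12]=0xb: bl/J
  [11:0] imm=4090 (s12→-6) = #-6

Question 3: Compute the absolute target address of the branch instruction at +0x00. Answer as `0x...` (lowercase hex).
0xdd3c

[00] f0 08 → 0xf008
  opcode bits[15:12]=0xf: bz/J
  [11:0] imm=8 = #8
  target = base 0xdd32 + off 0x00 + 2 + imm 8 = 0xdd3c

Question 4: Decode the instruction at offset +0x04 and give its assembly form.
@+04  big-endian(45 1e) = 0x451e
  top 4b → 0x4 → cpi [RI]
  [11:10] rd=1 = x1
  [9:0] imm=286 = #286

cpi x1, #286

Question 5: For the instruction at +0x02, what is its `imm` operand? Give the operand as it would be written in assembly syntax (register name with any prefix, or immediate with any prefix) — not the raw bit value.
#96

off 0x02: read 10 60 as big → 0x1060
  opcode bits[15:12]=0x1: addi/RI
  rd: (w>>10)&0x3=0x0 → x0
  imm: (w>>0)&0x3ff=0x60 → #96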